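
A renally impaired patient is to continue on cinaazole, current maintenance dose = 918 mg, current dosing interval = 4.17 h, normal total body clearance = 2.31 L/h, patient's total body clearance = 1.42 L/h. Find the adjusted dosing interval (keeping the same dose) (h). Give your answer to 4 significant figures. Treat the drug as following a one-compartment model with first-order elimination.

6.784 h

To keep the same average steady-state level, dosing rate must scale with clearance.
CL ratio = 1.42 / 2.31 = 0.6147
New interval (same dose) = 4.17 / 0.6147 = 6.784 h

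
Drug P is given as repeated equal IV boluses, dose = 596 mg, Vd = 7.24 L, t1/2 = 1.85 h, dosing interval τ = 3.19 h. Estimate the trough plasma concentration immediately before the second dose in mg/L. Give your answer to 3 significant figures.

C₀ per dose = Dose / Vd = 596 / 7.24 = 82.32 mg/L
k = ln2 / t½ = 0.693147 / 1.85 = 0.3747 h⁻¹
Fraction remaining after one interval: r = e^(−kτ) = e^(−0.3747 × 3.19) = 0.3026
Before dose 2, 1 dose has been given (aged 1τ).
C_trough = C₀ × r = 82.32 × 0.3026 = 24.91 mg/L

24.9 mg/L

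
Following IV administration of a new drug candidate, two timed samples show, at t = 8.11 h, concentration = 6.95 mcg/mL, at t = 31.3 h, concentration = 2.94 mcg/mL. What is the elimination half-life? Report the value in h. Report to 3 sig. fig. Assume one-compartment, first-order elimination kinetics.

k = ln(C₁/C₂) / (t₂ − t₁) = ln(6.95/2.94) / (31.3 − 8.11)
  = 0.8603 / 23.19 = 0.03710 h⁻¹
t½ = ln2 / k = 0.693147 / 0.03710 = 18.68 h

18.7 h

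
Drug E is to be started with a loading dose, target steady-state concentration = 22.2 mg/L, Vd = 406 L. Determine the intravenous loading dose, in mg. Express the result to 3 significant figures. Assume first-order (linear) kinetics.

LD = Css × Vd = 22.2 × 406 = 9013 mg

9010 mg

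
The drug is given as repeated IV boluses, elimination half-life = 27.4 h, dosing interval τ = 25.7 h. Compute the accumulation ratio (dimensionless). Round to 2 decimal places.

k = ln2 / t½ = 0.693147 / 27.4 = 0.02530 h⁻¹
e^(−kτ) = e^(−0.02530 × 25.7) = 0.5219
Accumulation ratio R = 1 / (1 − e^(−kτ)) = 1 / (1 − 0.5219) = 2.092

2.09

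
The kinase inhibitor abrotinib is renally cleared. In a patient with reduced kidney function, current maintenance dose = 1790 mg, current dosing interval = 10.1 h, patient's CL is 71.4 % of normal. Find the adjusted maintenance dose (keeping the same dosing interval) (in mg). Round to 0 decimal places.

1278 mg

To keep the same average steady-state level, dosing rate must scale with clearance.
CL ratio = 71.4 / 100 = 0.7140
New dose (same interval) = 1790 × 0.7140 = 1278 mg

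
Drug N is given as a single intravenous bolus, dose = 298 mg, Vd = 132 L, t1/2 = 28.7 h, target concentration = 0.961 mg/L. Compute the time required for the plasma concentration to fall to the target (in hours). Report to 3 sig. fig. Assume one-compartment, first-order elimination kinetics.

C₀ = Dose / Vd = 298.0 / 132 = 2.258 mg/L
k = ln2 / t½ = 0.693147 / 28.7 = 0.02415 h⁻¹
t = ln(C₀ / C) / k = ln(2.258 / 0.961) / 0.02415
  = ln(2.350) / 0.02415 = 0.8544 / 0.02415 = 35.38 h

35.4 h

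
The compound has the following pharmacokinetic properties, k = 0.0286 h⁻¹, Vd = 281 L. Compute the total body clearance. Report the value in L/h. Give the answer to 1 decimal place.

8.0 L/h

CL = k × Vd = 0.0286 × 281 = 8.037 L/h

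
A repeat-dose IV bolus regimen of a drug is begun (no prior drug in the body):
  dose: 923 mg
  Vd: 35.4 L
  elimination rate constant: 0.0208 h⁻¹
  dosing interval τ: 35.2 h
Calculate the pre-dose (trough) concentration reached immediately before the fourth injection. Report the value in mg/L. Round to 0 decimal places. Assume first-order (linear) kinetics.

C₀ per dose = Dose / Vd = 923 / 35.4 = 26.07 mg/L
Fraction remaining after one interval: r = e^(−kτ) = e^(−0.02080 × 35.2) = 0.4809
Before dose 4, 3 doses have been given (aged 1τ, 2τ, 3τ).
C_trough = C₀ × (r + r² + … + r^3) = C₀ × r(1−r^3)/(1−r)
        = 26.07 × 0.4809 × (1 − 0.1112) / (1 − 0.4809) = 21.47 mg/L

21 mg/L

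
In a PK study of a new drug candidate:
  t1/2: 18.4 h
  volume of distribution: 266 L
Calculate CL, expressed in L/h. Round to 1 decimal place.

10.0 L/h

k = ln2 / t½ = 0.693147 / 18.4 = 0.03767 h⁻¹
CL = k × Vd = 0.03767 × 266 = 10.02 L/h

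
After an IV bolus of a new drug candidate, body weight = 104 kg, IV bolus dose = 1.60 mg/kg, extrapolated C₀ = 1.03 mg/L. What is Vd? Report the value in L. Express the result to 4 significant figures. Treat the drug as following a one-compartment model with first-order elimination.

161.6 L

Dose = 1.60 × 104 = 166.4 mg
Vd = Dose / C₀ = 166.4 / 1.03 = 161.6 L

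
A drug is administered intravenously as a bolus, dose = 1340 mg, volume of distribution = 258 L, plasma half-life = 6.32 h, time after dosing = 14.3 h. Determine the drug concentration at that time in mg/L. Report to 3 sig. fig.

1.08 mg/L

C₀ = Dose / Vd = 1340 / 258 = 5.194 mg/L
k = ln2 / t½ = 0.693147 / 6.32 = 0.1097 h⁻¹
C = C₀ · e^(−k·t) = 5.194 × e^(−0.1097 × 14.3)
  = 5.194 × 0.2083 = 1.082 mg/L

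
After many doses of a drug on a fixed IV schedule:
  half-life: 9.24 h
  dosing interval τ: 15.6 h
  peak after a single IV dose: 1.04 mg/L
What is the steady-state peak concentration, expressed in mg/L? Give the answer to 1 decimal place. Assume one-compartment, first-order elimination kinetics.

k = ln2 / t½ = 0.693147 / 9.24 = 0.07502 h⁻¹
e^(−kτ) = e^(−0.07502 × 15.6) = 0.3103
Accumulation ratio R = 1 / (1 − e^(−kτ)) = 1 / (1 − 0.3103) = 1.450
Steady-state peak = C₀ × R = 1.04 × 1.450 = 1.508 mg/L

1.5 mg/L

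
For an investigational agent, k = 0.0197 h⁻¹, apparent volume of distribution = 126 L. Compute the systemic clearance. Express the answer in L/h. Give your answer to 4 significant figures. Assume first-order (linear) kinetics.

2.482 L/h

CL = k × Vd = 0.0197 × 126 = 2.482 L/h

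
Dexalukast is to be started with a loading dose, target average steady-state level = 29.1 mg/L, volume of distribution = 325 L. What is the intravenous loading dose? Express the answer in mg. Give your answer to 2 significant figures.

LD = Css × Vd = 29.1 × 325 = 9458 mg

9500 mg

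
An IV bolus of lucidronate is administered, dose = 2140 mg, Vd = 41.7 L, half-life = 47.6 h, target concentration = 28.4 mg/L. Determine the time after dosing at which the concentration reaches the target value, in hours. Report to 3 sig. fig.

40.6 h

C₀ = Dose / Vd = 2140 / 41.7 = 51.32 mg/L
k = ln2 / t½ = 0.693147 / 47.6 = 0.01456 h⁻¹
t = ln(C₀ / C) / k = ln(51.32 / 28.4) / 0.01456
  = ln(1.807) / 0.01456 = 0.5917 / 0.01456 = 40.64 h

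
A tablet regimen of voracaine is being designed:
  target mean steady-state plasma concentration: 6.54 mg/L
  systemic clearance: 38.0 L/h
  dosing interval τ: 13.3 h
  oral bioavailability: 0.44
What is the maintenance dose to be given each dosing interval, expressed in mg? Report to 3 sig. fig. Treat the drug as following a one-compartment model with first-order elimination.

7510 mg

At steady state, F × (Dose/τ) = Css × CL.
Dose = Css × CL × τ / F = 6.54 × 38.00 × 13.3 / 0.44 = 7512 mg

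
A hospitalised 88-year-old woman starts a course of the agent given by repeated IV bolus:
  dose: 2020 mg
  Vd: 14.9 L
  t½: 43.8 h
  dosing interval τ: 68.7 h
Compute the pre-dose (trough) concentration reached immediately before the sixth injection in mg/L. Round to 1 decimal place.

C₀ per dose = Dose / Vd = 2020 / 14.9 = 135.6 mg/L
k = ln2 / t½ = 0.693147 / 43.8 = 0.01583 h⁻¹
Fraction remaining after one interval: r = e^(−kτ) = e^(−0.01583 × 68.7) = 0.3371
Before dose 6, 5 doses have been given (aged 1τ, 2τ, 3τ, 4τ, 5τ).
C_trough = C₀ × (r + r² + … + r^5) = C₀ × r(1−r^5)/(1−r)
        = 135.6 × 0.3371 × (1 − 0.004353) / (1 − 0.3371) = 68.66 mg/L

68.7 mg/L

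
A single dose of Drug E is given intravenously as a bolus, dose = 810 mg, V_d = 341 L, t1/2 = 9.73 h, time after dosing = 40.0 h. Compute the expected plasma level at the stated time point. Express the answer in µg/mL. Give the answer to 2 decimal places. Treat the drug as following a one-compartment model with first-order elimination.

0.14 µg/mL

C₀ = Dose / Vd = 810.0 / 341 = 2.375 mg/L
k = ln2 / t½ = 0.693147 / 9.73 = 0.07124 h⁻¹
C = C₀ · e^(−k·t) = 2.375 × e^(−0.07124 × 40.0)
  = 2.375 × 0.05787 = 0.1374 mg/L
(0.1374 mg/L = 0.1374 µg/mL)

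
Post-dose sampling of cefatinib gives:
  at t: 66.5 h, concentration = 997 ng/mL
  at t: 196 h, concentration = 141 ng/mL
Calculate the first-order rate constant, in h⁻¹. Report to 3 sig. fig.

0.0151 h⁻¹

k = ln(C₁/C₂) / (t₂ − t₁) = ln(997/141) / (196 − 66.5)
  = 1.956 / 129.5 = 0.01510 h⁻¹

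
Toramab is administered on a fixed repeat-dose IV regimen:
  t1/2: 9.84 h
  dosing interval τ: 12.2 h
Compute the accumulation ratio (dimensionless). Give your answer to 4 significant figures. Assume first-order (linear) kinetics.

1.734

k = ln2 / t½ = 0.693147 / 9.84 = 0.07044 h⁻¹
e^(−kτ) = e^(−0.07044 × 12.2) = 0.4234
Accumulation ratio R = 1 / (1 − e^(−kτ)) = 1 / (1 − 0.4234) = 1.734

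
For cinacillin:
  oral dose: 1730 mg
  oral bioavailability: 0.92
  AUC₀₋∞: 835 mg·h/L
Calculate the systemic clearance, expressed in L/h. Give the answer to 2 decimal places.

1.91 L/h

CL = F·Dose / AUC = 0.92 × 1730 / 835 = 1.906 L/h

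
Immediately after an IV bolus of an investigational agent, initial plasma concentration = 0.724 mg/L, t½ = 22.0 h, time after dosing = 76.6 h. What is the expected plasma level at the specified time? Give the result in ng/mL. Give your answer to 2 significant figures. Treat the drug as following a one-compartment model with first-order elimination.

65 ng/mL

k = ln2 / t½ = 0.693147 / 22.0 = 0.03151 h⁻¹
C = C₀ · e^(−k·t) = 0.7240 × e^(−0.03151 × 76.6)
  = 0.7240 × 0.08949 = 0.06479 mg/L
Convert: 0.06479 mg/L × 1000 = 64.79 ng/mL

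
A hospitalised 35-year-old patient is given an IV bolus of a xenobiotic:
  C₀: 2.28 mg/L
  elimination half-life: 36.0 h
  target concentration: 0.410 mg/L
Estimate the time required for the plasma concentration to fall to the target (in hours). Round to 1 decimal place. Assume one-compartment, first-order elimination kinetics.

89.1 h

k = ln2 / t½ = 0.693147 / 36.0 = 0.01925 h⁻¹
t = ln(C₀ / C) / k = ln(2.280 / 0.410) / 0.01925
  = ln(5.561) / 0.01925 = 1.716 / 0.01925 = 89.14 h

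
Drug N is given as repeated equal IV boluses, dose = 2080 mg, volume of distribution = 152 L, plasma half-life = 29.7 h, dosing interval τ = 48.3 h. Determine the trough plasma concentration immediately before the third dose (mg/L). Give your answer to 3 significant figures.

C₀ per dose = Dose / Vd = 2080 / 152 = 13.68 mg/L
k = ln2 / t½ = 0.693147 / 29.7 = 0.02334 h⁻¹
Fraction remaining after one interval: r = e^(−kτ) = e^(−0.02334 × 48.3) = 0.3239
Before dose 3, 2 doses have been given (aged 1τ, 2τ).
C_trough = C₀ × (r + r²) = 13.68 × (0.3239 + 0.1049) = 5.866 mg/L

5.87 mg/L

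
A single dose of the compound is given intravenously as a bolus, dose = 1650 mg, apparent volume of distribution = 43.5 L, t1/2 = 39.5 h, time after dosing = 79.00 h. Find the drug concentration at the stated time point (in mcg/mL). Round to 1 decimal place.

C₀ = Dose / Vd = 1650 / 43.5 = 37.93 mg/L
k = ln2 / t½ = 0.693147 / 39.5 = 0.01755 h⁻¹
t / t½ = 79.00 / 39.5 = 2 half-lives
C = C₀ × (1/2)^2 = 37.93 × 0.2500 = 9.483 mg/L
(9.483 mg/L = 9.483 mcg/mL)

9.5 mcg/mL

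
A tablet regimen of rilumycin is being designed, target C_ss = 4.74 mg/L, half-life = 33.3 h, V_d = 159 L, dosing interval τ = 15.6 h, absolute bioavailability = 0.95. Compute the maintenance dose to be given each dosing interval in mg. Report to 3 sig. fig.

258 mg

k = ln2 / t½ = 0.693147 / 33.3 = 0.02082 h⁻¹
CL = k × Vd = 0.02082 × 159 = 3.310 L/h
At steady state, F × (Dose/τ) = Css × CL.
Dose = Css × CL × τ / F = 4.74 × 3.310 × 15.6 / 0.95 = 257.6 mg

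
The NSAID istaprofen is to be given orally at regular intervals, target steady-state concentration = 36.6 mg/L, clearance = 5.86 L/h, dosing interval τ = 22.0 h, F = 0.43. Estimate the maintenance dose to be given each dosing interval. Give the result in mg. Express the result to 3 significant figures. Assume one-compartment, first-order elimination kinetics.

11000 mg

At steady state, F × (Dose/τ) = Css × CL.
Dose = Css × CL × τ / F = 36.6 × 5.860 × 22.0 / 0.43 = 10970 mg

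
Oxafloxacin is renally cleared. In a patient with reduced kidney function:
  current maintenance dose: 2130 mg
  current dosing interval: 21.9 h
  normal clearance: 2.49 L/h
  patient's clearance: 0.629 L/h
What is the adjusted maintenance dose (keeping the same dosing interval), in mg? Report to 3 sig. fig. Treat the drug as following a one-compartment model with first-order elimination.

538 mg

To keep the same average steady-state level, dosing rate must scale with clearance.
CL ratio = 0.629 / 2.49 = 0.2526
New dose (same interval) = 2130 × 0.2526 = 538.0 mg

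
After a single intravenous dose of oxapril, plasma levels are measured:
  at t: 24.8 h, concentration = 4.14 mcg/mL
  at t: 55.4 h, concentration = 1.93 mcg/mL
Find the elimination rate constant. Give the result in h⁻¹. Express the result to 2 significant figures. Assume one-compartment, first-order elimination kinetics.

0.025 h⁻¹

k = ln(C₁/C₂) / (t₂ − t₁) = ln(4.14/1.93) / (55.4 − 24.8)
  = 0.7632 / 30.60 = 0.02494 h⁻¹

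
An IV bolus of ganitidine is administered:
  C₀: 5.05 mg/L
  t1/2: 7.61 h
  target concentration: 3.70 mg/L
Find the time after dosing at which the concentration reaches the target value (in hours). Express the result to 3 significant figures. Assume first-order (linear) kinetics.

k = ln2 / t½ = 0.693147 / 7.61 = 0.09108 h⁻¹
t = ln(C₀ / C) / k = ln(5.050 / 3.70) / 0.09108
  = ln(1.365) / 0.09108 = 0.3112 / 0.09108 = 3.417 h

3.42 h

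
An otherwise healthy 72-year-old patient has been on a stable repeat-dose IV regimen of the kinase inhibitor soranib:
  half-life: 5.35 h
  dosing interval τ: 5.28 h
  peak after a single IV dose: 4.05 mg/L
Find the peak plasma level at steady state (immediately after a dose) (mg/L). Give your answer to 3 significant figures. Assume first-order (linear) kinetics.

k = ln2 / t½ = 0.693147 / 5.35 = 0.1296 h⁻¹
e^(−kτ) = e^(−0.1296 × 5.28) = 0.5044
Accumulation ratio R = 1 / (1 − e^(−kτ)) = 1 / (1 − 0.5044) = 2.018
Steady-state peak = C₀ × R = 4.05 × 2.018 = 8.173 mg/L

8.17 mg/L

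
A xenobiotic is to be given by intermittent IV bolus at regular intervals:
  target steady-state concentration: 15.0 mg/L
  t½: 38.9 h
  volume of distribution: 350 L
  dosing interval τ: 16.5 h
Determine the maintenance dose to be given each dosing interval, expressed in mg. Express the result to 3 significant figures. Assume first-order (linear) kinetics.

1540 mg

k = ln2 / t½ = 0.693147 / 38.9 = 0.01782 h⁻¹
CL = k × Vd = 0.01782 × 350 = 6.237 L/h
At steady state, Dose/τ = Css × CL.
Dose = Css × CL × τ = 15.0 × 6.237 × 16.5 = 1544 mg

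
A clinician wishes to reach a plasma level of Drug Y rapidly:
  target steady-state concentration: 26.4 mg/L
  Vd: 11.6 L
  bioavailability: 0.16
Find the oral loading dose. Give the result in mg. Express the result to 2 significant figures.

1900 mg

LD = Css × Vd / F = 26.4 × 11.6 / 0.16 = 1914 mg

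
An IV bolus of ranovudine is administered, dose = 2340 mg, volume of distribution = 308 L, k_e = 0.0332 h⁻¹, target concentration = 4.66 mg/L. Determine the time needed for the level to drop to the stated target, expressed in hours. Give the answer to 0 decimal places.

15 h

C₀ = Dose / Vd = 2340 / 308 = 7.597 mg/L
t = ln(C₀ / C) / k = ln(7.597 / 4.66) / 0.03320
  = ln(1.630) / 0.03320 = 0.4886 / 0.03320 = 14.72 h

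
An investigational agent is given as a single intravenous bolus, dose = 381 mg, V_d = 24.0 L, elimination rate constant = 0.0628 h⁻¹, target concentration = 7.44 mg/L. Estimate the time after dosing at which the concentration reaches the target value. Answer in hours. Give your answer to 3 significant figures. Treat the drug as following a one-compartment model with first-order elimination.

12.1 h

C₀ = Dose / Vd = 381.0 / 24.0 = 15.88 mg/L
t = ln(C₀ / C) / k = ln(15.88 / 7.44) / 0.06280
  = ln(2.134) / 0.06280 = 0.7580 / 0.06280 = 12.07 h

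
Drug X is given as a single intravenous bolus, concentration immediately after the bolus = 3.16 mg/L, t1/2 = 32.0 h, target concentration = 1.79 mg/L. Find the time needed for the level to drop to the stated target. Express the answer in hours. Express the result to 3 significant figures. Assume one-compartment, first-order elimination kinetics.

k = ln2 / t½ = 0.693147 / 32.0 = 0.02166 h⁻¹
t = ln(C₀ / C) / k = ln(3.160 / 1.79) / 0.02166
  = ln(1.765) / 0.02166 = 0.5682 / 0.02166 = 26.23 h

26.2 h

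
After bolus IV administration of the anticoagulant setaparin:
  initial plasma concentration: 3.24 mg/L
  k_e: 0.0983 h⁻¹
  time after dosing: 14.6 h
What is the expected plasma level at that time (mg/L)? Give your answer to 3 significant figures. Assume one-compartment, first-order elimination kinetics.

0.771 mg/L

C = C₀ · e^(−k·t) = 3.240 × e^(−0.09830 × 14.6)
  = 3.240 × 0.2381 = 0.7714 mg/L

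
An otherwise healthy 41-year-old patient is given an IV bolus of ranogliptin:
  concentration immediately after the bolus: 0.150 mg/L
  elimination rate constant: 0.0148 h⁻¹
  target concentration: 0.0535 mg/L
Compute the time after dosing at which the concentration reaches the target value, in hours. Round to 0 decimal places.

t = ln(C₀ / C) / k = ln(0.1500 / 0.0535) / 0.01480
  = ln(2.804) / 0.01480 = 1.031 / 0.01480 = 69.66 h

70 h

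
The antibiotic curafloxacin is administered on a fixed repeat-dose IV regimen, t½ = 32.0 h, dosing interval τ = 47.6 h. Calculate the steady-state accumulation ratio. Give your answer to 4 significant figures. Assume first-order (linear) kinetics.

k = ln2 / t½ = 0.693147 / 32.0 = 0.02166 h⁻¹
e^(−kτ) = e^(−0.02166 × 47.6) = 0.3566
Accumulation ratio R = 1 / (1 − e^(−kτ)) = 1 / (1 − 0.3566) = 1.554

1.554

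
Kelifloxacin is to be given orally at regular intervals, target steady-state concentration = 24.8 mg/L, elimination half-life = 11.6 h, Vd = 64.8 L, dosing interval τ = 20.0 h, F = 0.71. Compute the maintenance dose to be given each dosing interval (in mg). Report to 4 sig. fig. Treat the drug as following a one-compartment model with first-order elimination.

2705 mg

k = ln2 / t½ = 0.693147 / 11.6 = 0.05975 h⁻¹
CL = k × Vd = 0.05975 × 64.8 = 3.872 L/h
At steady state, F × (Dose/τ) = Css × CL.
Dose = Css × CL × τ / F = 24.8 × 3.872 × 20.0 / 0.71 = 2705 mg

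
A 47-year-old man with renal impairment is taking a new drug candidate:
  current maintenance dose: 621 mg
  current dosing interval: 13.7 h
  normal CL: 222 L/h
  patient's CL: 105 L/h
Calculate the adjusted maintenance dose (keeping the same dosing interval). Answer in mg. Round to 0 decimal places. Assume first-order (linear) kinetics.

294 mg

To keep the same average steady-state level, dosing rate must scale with clearance.
CL ratio = 105 / 222 = 0.4730
New dose (same interval) = 621 × 0.4730 = 293.7 mg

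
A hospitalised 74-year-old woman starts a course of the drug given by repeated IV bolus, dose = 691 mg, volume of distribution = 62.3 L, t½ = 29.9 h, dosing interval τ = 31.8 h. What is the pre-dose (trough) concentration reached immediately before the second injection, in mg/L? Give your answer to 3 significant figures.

5.31 mg/L

C₀ per dose = Dose / Vd = 691 / 62.3 = 11.09 mg/L
k = ln2 / t½ = 0.693147 / 29.9 = 0.02318 h⁻¹
Fraction remaining after one interval: r = e^(−kτ) = e^(−0.02318 × 31.8) = 0.4785
Before dose 2, 1 dose has been given (aged 1τ).
C_trough = C₀ × r = 11.09 × 0.4785 = 5.307 mg/L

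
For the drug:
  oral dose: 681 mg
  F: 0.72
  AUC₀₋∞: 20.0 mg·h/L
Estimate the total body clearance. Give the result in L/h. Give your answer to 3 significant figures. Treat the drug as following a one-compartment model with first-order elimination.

CL = F·Dose / AUC = 0.72 × 681 / 20.0 = 24.52 L/h

24.5 L/h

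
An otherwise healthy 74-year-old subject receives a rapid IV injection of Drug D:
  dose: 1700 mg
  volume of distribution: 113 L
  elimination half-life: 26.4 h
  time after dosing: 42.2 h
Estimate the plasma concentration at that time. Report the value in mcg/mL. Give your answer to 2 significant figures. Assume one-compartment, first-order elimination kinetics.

5.0 mcg/mL

C₀ = Dose / Vd = 1700 / 113 = 15.04 mg/L
k = ln2 / t½ = 0.693147 / 26.4 = 0.02626 h⁻¹
C = C₀ · e^(−k·t) = 15.04 × e^(−0.02626 × 42.2)
  = 15.04 × 0.3302 = 4.966 mg/L
(4.966 mg/L = 4.966 mcg/mL)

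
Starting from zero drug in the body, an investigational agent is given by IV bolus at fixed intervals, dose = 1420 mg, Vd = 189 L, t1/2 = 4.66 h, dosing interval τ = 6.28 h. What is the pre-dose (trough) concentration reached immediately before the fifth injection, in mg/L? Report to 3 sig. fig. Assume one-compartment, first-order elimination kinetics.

4.75 mg/L

C₀ per dose = Dose / Vd = 1420 / 189 = 7.513 mg/L
k = ln2 / t½ = 0.693147 / 4.66 = 0.1487 h⁻¹
Fraction remaining after one interval: r = e^(−kτ) = e^(−0.1487 × 6.28) = 0.3930
Before dose 5, 4 doses have been given (aged 1τ, 2τ, 3τ, 4τ).
C_trough = C₀ × (r + r² + … + r^4) = C₀ × r(1−r^4)/(1−r)
        = 7.513 × 0.3930 × (1 − 0.02385) / (1 − 0.3930) = 4.748 mg/L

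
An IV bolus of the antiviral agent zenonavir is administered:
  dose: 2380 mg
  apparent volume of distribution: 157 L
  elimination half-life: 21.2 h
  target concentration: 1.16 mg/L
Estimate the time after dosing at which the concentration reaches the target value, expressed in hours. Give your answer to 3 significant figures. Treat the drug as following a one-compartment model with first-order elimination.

78.6 h

C₀ = Dose / Vd = 2380 / 157 = 15.16 mg/L
k = ln2 / t½ = 0.693147 / 21.2 = 0.03270 h⁻¹
t = ln(C₀ / C) / k = ln(15.16 / 1.16) / 0.03270
  = ln(13.07) / 0.03270 = 2.570 / 0.03270 = 78.59 h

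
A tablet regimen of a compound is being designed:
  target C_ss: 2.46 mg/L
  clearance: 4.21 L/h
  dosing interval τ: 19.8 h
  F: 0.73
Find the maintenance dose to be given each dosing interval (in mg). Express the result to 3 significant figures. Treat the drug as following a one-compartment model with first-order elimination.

At steady state, F × (Dose/τ) = Css × CL.
Dose = Css × CL × τ / F = 2.46 × 4.210 × 19.8 / 0.73 = 280.9 mg

281 mg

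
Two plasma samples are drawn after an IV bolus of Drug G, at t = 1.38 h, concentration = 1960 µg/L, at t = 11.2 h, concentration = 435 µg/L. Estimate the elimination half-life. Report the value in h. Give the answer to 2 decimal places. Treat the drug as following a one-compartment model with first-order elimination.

4.52 h

k = ln(C₁/C₂) / (t₂ − t₁) = ln(1960/435) / (11.2 − 1.38)
  = 1.505 / 9.820 = 0.1533 h⁻¹
t½ = ln2 / k = 0.693147 / 0.1533 = 4.522 h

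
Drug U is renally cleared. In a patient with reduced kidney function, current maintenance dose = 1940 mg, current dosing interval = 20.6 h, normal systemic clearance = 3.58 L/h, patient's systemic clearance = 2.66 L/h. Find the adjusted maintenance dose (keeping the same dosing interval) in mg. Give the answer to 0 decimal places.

1441 mg

To keep the same average steady-state level, dosing rate must scale with clearance.
CL ratio = 2.66 / 3.58 = 0.7430
New dose (same interval) = 1940 × 0.7430 = 1441 mg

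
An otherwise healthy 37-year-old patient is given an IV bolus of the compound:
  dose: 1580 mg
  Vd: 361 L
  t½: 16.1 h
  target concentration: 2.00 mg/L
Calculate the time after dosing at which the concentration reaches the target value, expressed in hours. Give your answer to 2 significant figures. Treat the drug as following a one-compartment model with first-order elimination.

C₀ = Dose / Vd = 1580 / 361 = 4.377 mg/L
k = ln2 / t½ = 0.693147 / 16.1 = 0.04305 h⁻¹
t = ln(C₀ / C) / k = ln(4.377 / 2.00) / 0.04305
  = ln(2.189) / 0.04305 = 0.7834 / 0.04305 = 18.20 h

18 h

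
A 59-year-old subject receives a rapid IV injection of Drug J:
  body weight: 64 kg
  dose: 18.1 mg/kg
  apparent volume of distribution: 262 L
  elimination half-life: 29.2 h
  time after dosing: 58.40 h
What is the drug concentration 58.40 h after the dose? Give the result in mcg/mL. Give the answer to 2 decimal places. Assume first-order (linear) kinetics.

1.11 mcg/mL

Total dose = 18.1 × 64 = 1158 mg
C₀ = Dose / Vd = 1158 / 262 = 4.420 mg/L
k = ln2 / t½ = 0.693147 / 29.2 = 0.02374 h⁻¹
t / t½ = 58.40 / 29.2 = 2 half-lives
C = C₀ × (1/2)^2 = 4.420 × 0.2500 = 1.105 mg/L
(1.105 mg/L = 1.105 mcg/mL)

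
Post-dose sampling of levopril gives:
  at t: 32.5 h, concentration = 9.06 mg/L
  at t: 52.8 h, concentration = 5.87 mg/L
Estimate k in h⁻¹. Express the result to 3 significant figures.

0.0214 h⁻¹

k = ln(C₁/C₂) / (t₂ − t₁) = ln(9.06/5.87) / (52.8 − 32.5)
  = 0.4340 / 20.30 = 0.02138 h⁻¹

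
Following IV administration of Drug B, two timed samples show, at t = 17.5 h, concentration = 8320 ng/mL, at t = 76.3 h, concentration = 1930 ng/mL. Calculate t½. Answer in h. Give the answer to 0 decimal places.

28 h

k = ln(C₁/C₂) / (t₂ − t₁) = ln(8320/1930) / (76.3 − 17.5)
  = 1.461 / 58.80 = 0.02485 h⁻¹
t½ = ln2 / k = 0.693147 / 0.02485 = 27.89 h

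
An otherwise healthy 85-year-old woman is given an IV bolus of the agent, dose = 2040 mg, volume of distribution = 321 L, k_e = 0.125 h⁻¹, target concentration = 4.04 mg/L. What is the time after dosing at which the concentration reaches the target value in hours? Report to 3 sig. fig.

3.62 h

C₀ = Dose / Vd = 2040 / 321 = 6.355 mg/L
t = ln(C₀ / C) / k = ln(6.355 / 4.04) / 0.1250
  = ln(1.573) / 0.1250 = 0.4530 / 0.1250 = 3.624 h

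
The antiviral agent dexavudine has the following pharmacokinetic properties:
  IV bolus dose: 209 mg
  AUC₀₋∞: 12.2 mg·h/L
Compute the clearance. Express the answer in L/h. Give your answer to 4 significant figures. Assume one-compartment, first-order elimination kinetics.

17.13 L/h

CL = Dose / AUC = 209 / 12.2 = 17.13 L/h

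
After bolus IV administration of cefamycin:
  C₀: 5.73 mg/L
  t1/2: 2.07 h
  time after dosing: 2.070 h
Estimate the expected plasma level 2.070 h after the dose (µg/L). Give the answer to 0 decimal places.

k = ln2 / t½ = 0.693147 / 2.07 = 0.3349 h⁻¹
t / t½ = 2.070 / 2.07 = 1 half-lives
C = C₀ × (1/2)^1 = 5.730 × 0.5000 = 2.865 mg/L
Convert: 2.865 mg/L × 1000 = 2865 µg/L

2865 µg/L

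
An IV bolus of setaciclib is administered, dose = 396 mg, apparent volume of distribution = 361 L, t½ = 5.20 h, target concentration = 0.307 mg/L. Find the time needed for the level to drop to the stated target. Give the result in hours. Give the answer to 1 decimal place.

C₀ = Dose / Vd = 396.0 / 361 = 1.097 mg/L
k = ln2 / t½ = 0.693147 / 5.20 = 0.1333 h⁻¹
t = ln(C₀ / C) / k = ln(1.097 / 0.307) / 0.1333
  = ln(3.573) / 0.1333 = 1.273 / 0.1333 = 9.550 h

9.6 h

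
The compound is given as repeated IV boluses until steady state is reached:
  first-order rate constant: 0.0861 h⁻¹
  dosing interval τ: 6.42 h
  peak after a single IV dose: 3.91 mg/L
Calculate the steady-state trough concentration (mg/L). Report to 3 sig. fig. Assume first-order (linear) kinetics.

5.30 mg/L

e^(−kτ) = e^(−0.08610 × 6.42) = 0.5754
Accumulation ratio R = 1 / (1 − e^(−kτ)) = 1 / (1 − 0.5754) = 2.355
Steady-state trough = C₀ × R × e^(−kτ) = 3.91 × 2.355 × 0.5754 = 5.298 mg/L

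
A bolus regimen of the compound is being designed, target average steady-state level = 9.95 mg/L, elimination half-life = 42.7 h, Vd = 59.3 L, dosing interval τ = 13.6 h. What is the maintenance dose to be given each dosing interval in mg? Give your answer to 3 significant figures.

130 mg

k = ln2 / t½ = 0.693147 / 42.7 = 0.01623 h⁻¹
CL = k × Vd = 0.01623 × 59.3 = 0.9624 L/h
At steady state, Dose/τ = Css × CL.
Dose = Css × CL × τ = 9.95 × 0.9624 × 13.6 = 130.2 mg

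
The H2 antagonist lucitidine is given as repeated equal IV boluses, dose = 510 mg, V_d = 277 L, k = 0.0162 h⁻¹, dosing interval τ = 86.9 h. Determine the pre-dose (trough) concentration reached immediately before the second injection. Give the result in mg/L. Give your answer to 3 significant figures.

0.451 mg/L

C₀ per dose = Dose / Vd = 510 / 277 = 1.841 mg/L
Fraction remaining after one interval: r = e^(−kτ) = e^(−0.01620 × 86.9) = 0.2447
Before dose 2, 1 dose has been given (aged 1τ).
C_trough = C₀ × r = 1.841 × 0.2447 = 0.4505 mg/L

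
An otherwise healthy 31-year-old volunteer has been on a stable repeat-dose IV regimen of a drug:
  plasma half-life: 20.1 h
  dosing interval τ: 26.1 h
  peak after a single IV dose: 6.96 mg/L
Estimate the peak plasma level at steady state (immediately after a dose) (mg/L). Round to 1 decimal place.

11.7 mg/L

k = ln2 / t½ = 0.693147 / 20.1 = 0.03448 h⁻¹
e^(−kτ) = e^(−0.03448 × 26.1) = 0.4066
Accumulation ratio R = 1 / (1 − e^(−kτ)) = 1 / (1 − 0.4066) = 1.685
Steady-state peak = C₀ × R = 6.96 × 1.685 = 11.73 mg/L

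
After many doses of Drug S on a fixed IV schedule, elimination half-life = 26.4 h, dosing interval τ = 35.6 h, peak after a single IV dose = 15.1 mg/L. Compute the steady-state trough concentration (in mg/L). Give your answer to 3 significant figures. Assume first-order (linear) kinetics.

k = ln2 / t½ = 0.693147 / 26.4 = 0.02626 h⁻¹
e^(−kτ) = e^(−0.02626 × 35.6) = 0.3926
Accumulation ratio R = 1 / (1 − e^(−kτ)) = 1 / (1 − 0.3926) = 1.646
Steady-state trough = C₀ × R × e^(−kτ) = 15.1 × 1.646 × 0.3926 = 9.758 mg/L

9.76 mg/L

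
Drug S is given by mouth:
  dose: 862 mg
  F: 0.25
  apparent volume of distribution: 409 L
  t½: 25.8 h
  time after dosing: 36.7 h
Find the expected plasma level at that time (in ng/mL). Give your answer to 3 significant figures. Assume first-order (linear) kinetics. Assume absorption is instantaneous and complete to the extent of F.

Amount reaching circulation = F × Dose = 0.25 × 862.0 = 215.5 mg
C₀ = F·Dose / Vd = 215.5 / 409 = 0.5269 mg/L
k = ln2 / t½ = 0.693147 / 25.8 = 0.02687 h⁻¹
C = C₀ · e^(−k·t) = 0.5269 × e^(−0.02687 × 36.7)
  = 0.5269 × 0.3730 = 0.1965 mg/L
Convert: 0.1965 mg/L × 1000 = 196.5 ng/mL

197 ng/mL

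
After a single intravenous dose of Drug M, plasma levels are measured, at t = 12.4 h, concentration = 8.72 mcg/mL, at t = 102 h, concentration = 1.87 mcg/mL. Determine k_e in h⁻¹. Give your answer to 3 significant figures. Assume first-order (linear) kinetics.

k = ln(C₁/C₂) / (t₂ − t₁) = ln(8.72/1.87) / (102 − 12.4)
  = 1.540 / 89.60 = 0.01719 h⁻¹

0.0172 h⁻¹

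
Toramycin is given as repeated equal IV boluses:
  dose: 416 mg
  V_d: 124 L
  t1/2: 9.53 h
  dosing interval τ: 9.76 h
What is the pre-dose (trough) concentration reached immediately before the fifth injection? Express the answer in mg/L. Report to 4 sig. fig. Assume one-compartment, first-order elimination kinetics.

3.056 mg/L

C₀ per dose = Dose / Vd = 416 / 124 = 3.355 mg/L
k = ln2 / t½ = 0.693147 / 9.53 = 0.07273 h⁻¹
Fraction remaining after one interval: r = e^(−kτ) = e^(−0.07273 × 9.76) = 0.4917
Before dose 5, 4 doses have been given (aged 1τ, 2τ, 3τ, 4τ).
C_trough = C₀ × (r + r² + … + r^4) = C₀ × r(1−r^4)/(1−r)
        = 3.355 × 0.4917 × (1 − 0.05845) / (1 − 0.4917) = 3.056 mg/L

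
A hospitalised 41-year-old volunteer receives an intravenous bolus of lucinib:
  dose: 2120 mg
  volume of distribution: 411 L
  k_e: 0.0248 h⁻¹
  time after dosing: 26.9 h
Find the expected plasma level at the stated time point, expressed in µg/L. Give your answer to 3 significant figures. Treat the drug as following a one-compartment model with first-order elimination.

2650 µg/L

C₀ = Dose / Vd = 2120 / 411 = 5.158 mg/L
C = C₀ · e^(−k·t) = 5.158 × e^(−0.02480 × 26.9)
  = 5.158 × 0.5132 = 2.647 mg/L
Convert: 2.647 mg/L × 1000 = 2647 µg/L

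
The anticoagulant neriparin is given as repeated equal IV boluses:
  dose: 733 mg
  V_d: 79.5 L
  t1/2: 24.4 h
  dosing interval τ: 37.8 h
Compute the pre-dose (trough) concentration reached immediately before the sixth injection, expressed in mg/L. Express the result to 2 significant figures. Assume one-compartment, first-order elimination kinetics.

C₀ per dose = Dose / Vd = 733 / 79.5 = 9.220 mg/L
k = ln2 / t½ = 0.693147 / 24.4 = 0.02841 h⁻¹
Fraction remaining after one interval: r = e^(−kτ) = e^(−0.02841 × 37.8) = 0.3417
Before dose 6, 5 doses have been given (aged 1τ, 2τ, 3τ, 4τ, 5τ).
C_trough = C₀ × (r + r² + … + r^5) = C₀ × r(1−r^5)/(1−r)
        = 9.220 × 0.3417 × (1 − 0.004658) / (1 − 0.3417) = 4.763 mg/L

4.8 mg/L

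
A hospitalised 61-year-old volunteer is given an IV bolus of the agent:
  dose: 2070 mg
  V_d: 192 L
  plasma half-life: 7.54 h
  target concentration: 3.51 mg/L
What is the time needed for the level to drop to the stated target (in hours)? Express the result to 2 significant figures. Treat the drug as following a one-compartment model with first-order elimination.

C₀ = Dose / Vd = 2070 / 192 = 10.78 mg/L
k = ln2 / t½ = 0.693147 / 7.54 = 0.09193 h⁻¹
t = ln(C₀ / C) / k = ln(10.78 / 3.51) / 0.09193
  = ln(3.071) / 0.09193 = 1.122 / 0.09193 = 12.20 h

12 h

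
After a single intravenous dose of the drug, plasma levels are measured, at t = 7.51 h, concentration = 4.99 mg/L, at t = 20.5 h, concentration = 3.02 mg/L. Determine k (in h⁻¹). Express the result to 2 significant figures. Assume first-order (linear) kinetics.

k = ln(C₁/C₂) / (t₂ − t₁) = ln(4.99/3.02) / (20.5 − 7.51)
  = 0.5022 / 12.99 = 0.03866 h⁻¹

0.039 h⁻¹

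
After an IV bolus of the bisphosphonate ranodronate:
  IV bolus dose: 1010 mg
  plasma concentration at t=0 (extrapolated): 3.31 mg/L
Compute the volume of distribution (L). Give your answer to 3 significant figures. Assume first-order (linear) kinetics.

305 L

Vd = Dose / C₀ = 1010 / 3.31 = 305.1 L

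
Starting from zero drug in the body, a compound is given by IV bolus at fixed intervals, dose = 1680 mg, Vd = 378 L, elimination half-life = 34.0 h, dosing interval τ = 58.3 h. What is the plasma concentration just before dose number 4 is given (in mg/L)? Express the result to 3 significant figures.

C₀ per dose = Dose / Vd = 1680 / 378 = 4.444 mg/L
k = ln2 / t½ = 0.693147 / 34.0 = 0.02039 h⁻¹
Fraction remaining after one interval: r = e^(−kτ) = e^(−0.02039 × 58.3) = 0.3046
Before dose 4, 3 doses have been given (aged 1τ, 2τ, 3τ).
C_trough = C₀ × (r + r² + … + r^3) = C₀ × r(1−r^3)/(1−r)
        = 4.444 × 0.3046 × (1 − 0.02826) / (1 − 0.3046) = 1.892 mg/L

1.89 mg/L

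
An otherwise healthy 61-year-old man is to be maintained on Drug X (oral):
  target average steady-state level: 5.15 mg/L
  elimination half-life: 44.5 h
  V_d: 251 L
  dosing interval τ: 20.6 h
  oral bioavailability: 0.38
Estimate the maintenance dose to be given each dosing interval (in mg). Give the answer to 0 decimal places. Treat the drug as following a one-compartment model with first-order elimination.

1092 mg

k = ln2 / t½ = 0.693147 / 44.5 = 0.01558 h⁻¹
CL = k × Vd = 0.01558 × 251 = 3.911 L/h
At steady state, F × (Dose/τ) = Css × CL.
Dose = Css × CL × τ / F = 5.15 × 3.911 × 20.6 / 0.38 = 1092 mg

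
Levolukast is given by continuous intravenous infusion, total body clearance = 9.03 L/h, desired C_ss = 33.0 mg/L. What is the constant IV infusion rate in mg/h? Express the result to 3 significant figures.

298 mg/h

At steady state, infusion rate R₀ = Css × CL = 33.0 × 9.030 = 298.0 mg/h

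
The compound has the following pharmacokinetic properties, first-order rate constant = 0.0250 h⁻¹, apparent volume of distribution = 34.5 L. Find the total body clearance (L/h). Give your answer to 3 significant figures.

0.863 L/h

CL = k × Vd = 0.0250 × 34.5 = 0.8625 L/h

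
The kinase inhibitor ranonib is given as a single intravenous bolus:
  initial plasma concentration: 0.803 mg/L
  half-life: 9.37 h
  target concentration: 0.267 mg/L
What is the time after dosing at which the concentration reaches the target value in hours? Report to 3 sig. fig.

14.9 h

k = ln2 / t½ = 0.693147 / 9.37 = 0.07398 h⁻¹
t = ln(C₀ / C) / k = ln(0.8030 / 0.267) / 0.07398
  = ln(3.007) / 0.07398 = 1.101 / 0.07398 = 14.88 h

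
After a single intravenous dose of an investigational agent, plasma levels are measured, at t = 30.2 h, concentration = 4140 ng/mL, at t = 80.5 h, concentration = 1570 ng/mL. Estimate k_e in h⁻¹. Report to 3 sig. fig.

0.0193 h⁻¹

k = ln(C₁/C₂) / (t₂ − t₁) = ln(4140/1570) / (80.5 − 30.2)
  = 0.9696 / 50.30 = 0.01928 h⁻¹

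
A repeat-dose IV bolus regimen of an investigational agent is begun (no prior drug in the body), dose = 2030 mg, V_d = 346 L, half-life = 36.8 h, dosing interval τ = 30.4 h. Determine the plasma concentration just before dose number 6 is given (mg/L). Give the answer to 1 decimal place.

7.2 mg/L

C₀ per dose = Dose / Vd = 2030 / 346 = 5.867 mg/L
k = ln2 / t½ = 0.693147 / 36.8 = 0.01884 h⁻¹
Fraction remaining after one interval: r = e^(−kτ) = e^(−0.01884 × 30.4) = 0.5640
Before dose 6, 5 doses have been given (aged 1τ, 2τ, 3τ, 4τ, 5τ).
C_trough = C₀ × (r + r² + … + r^5) = C₀ × r(1−r^5)/(1−r)
        = 5.867 × 0.5640 × (1 − 0.05707) / (1 − 0.5640) = 7.156 mg/L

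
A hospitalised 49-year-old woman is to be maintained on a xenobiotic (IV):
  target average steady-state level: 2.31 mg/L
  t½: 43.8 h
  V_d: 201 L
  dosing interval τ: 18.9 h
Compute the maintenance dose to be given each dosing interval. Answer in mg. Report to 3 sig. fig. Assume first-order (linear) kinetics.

k = ln2 / t½ = 0.693147 / 43.8 = 0.01583 h⁻¹
CL = k × Vd = 0.01583 × 201 = 3.182 L/h
At steady state, Dose/τ = Css × CL.
Dose = Css × CL × τ = 2.31 × 3.182 × 18.9 = 138.9 mg

139 mg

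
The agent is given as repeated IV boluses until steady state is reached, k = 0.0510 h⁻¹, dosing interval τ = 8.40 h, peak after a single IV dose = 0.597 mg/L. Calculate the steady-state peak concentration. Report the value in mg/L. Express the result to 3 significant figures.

e^(−kτ) = e^(−0.05100 × 8.40) = 0.6516
Accumulation ratio R = 1 / (1 − e^(−kτ)) = 1 / (1 − 0.6516) = 2.870
Steady-state peak = C₀ × R = 0.597 × 2.870 = 1.713 mg/L

1.71 mg/L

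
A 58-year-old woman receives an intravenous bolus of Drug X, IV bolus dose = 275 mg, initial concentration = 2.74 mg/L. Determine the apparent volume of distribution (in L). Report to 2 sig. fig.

100 L

Vd = Dose / C₀ = 275.0 / 2.74 = 100.4 L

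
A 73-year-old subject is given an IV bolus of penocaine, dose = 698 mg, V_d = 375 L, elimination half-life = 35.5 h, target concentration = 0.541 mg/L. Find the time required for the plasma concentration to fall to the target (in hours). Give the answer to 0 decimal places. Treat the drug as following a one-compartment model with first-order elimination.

C₀ = Dose / Vd = 698.0 / 375 = 1.861 mg/L
k = ln2 / t½ = 0.693147 / 35.5 = 0.01953 h⁻¹
t = ln(C₀ / C) / k = ln(1.861 / 0.541) / 0.01953
  = ln(3.440) / 0.01953 = 1.235 / 0.01953 = 63.24 h

63 h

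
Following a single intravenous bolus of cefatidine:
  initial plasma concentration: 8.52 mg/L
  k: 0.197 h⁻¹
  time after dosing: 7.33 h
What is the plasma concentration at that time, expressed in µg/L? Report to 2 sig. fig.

C = C₀ · e^(−k·t) = 8.520 × e^(−0.1970 × 7.33)
  = 8.520 × 0.2360 = 2.011 mg/L
Convert: 2.011 mg/L × 1000 = 2011 µg/L

2000 µg/L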